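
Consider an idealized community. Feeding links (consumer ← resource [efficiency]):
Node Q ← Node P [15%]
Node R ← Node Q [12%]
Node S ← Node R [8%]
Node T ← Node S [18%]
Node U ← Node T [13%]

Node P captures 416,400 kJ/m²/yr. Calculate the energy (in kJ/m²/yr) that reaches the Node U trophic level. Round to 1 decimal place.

14.0 kJ/m²/yr

Node Q: 416400 × 0.15 = 62460 kJ/m²/yr
Node R: 62460 × 0.12 = 7495.2 kJ/m²/yr
Node S: 7495.2 × 0.08 = 599.616 kJ/m²/yr
Node T: 599.616 × 0.18 = 107.93088 kJ/m²/yr
Node U: 107.93088 × 0.13 = 14.0310144 kJ/m²/yr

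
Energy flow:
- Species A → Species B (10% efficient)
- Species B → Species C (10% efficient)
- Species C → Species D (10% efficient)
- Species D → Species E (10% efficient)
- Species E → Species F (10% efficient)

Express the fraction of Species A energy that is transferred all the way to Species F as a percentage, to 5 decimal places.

Product of link efficiencies: 0.1 × 0.1 × 0.1 × 0.1 × 0.1 = 0.00001
As a percentage: 0.00001 × 100 = 0.00100%

0.00100%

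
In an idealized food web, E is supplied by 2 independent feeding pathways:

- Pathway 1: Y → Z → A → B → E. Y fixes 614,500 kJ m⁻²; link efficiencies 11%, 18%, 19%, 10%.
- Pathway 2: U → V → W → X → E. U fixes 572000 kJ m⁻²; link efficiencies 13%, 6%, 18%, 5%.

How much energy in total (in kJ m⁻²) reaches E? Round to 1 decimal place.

Pathway 1: 614500 × 0.11 × 0.18 × 0.19 × 0.1 = 231.1749 kJ m⁻²
Pathway 2: 572000 × 0.13 × 0.06 × 0.18 × 0.05 = 40.1544 kJ m⁻²
Total at E: 231.1749 + 40.1544 = 271.3293 kJ m⁻²

271.3 kJ m⁻²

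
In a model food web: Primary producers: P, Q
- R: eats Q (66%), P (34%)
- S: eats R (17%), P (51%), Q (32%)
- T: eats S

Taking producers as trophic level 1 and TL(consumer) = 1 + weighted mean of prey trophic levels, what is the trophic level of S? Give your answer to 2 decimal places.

2.17

R: 1 + (0.66×1 + 0.34×1) = 2
S: 1 + (0.17×2 + 0.51×1 + 0.32×1) = 2.17
T: 1 + 2.17 = 3.17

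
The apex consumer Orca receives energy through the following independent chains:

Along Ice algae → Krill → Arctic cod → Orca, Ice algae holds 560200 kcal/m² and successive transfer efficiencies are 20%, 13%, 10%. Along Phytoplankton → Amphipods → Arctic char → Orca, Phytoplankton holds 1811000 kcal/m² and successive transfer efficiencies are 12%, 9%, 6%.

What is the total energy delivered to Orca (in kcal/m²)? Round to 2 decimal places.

Via Ice algae: 560200 × 0.2 × 0.13 × 0.1 = 1456.52 kcal/m²
Via Phytoplankton: 1811000 × 0.12 × 0.09 × 0.06 = 1173.528 kcal/m²
Total at Orca: 1456.52 + 1173.528 = 2630.048 kcal/m²

2630.05 kcal/m²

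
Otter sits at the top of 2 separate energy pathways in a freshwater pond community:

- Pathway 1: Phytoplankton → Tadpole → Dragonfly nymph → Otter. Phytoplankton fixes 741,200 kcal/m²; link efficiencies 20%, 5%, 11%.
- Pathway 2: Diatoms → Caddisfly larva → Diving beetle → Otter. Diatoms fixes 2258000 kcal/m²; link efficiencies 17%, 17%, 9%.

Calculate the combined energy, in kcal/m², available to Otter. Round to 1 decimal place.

6688.4 kcal/m²

Pathway 1: 741200 × 0.2 × 0.05 × 0.11 = 815.32 kcal/m²
Pathway 2: 2258000 × 0.17 × 0.17 × 0.09 = 5873.058 kcal/m²
Total at Otter: 815.32 + 5873.058 = 6688.378 kcal/m²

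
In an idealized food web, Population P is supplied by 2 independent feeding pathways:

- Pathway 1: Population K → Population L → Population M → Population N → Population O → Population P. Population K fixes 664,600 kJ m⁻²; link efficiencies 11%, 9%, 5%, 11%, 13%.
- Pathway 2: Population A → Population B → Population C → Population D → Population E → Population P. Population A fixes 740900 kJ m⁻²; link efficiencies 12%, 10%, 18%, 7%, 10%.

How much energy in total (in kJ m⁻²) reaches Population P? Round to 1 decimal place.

Pathway 1: 664600 × 0.11 × 0.09 × 0.05 × 0.11 × 0.13 = 4.7043711 kJ m⁻²
Pathway 2: 740900 × 0.12 × 0.1 × 0.18 × 0.07 × 0.1 = 11.202408 kJ m⁻²
Total at Population P: 4.7043711 + 11.202408 = 15.9067791 kJ m⁻²

15.9 kJ m⁻²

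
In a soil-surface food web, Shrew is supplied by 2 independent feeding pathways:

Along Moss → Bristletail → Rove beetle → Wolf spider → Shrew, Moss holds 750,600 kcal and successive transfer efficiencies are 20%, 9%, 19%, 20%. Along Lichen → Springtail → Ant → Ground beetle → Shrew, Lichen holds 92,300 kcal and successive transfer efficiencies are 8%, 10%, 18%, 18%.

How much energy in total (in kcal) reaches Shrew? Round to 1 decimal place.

537.3 kcal

Via Moss: 750600 × 0.2 × 0.09 × 0.19 × 0.2 = 513.4104 kcal
Via Lichen: 92300 × 0.08 × 0.1 × 0.18 × 0.18 = 23.92416 kcal
Total at Shrew: 513.4104 + 23.92416 = 537.33456 kcal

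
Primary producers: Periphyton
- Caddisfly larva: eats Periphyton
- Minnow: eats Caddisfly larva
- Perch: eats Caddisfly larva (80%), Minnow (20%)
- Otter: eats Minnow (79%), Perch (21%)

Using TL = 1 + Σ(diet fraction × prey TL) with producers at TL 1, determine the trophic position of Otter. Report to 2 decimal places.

4.04

Caddisfly larva: 1 + 1 = 2
Minnow: 1 + 2 = 3
Perch: 1 + (0.8×2 + 0.2×3) = 3.2
Otter: 1 + (0.79×3 + 0.21×3.2) = 4.042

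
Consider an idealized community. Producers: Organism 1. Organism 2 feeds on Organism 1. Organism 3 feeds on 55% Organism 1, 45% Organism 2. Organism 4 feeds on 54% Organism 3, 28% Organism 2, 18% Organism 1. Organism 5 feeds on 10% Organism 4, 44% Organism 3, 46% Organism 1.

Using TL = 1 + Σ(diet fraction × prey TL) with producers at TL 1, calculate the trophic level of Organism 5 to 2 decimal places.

2.84

Organism 2: 1 + 1 = 2
Organism 3: 1 + (0.55×1 + 0.45×2) = 2.45
Organism 4: 1 + (0.54×2.45 + 0.28×2 + 0.18×1) = 3.063
Organism 5: 1 + (0.1×3.063 + 0.44×2.45 + 0.46×1) = 2.8443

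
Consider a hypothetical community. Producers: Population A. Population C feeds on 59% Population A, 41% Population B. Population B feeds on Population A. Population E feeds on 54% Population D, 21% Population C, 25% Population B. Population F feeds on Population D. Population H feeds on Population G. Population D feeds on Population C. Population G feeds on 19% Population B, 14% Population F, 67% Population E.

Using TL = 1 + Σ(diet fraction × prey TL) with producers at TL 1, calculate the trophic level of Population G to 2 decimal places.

Population B: 1 + 1 = 2
Population C: 1 + (0.59×1 + 0.41×2) = 2.41
Population D: 1 + 2.41 = 3.41
Population E: 1 + (0.54×3.41 + 0.21×2.41 + 0.25×2) = 3.8475
Population F: 1 + 3.41 = 4.41
Population G: 1 + (0.19×2 + 0.14×4.41 + 0.67×3.8475) = 4.575225
Population H: 1 + 4.575225 = 5.575225

4.58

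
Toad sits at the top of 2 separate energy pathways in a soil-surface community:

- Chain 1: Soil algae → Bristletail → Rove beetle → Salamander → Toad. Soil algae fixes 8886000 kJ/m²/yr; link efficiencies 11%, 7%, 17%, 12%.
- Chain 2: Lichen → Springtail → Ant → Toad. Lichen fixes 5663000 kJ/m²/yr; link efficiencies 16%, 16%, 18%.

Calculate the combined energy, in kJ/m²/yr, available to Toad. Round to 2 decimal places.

Chain 1: 8886000 × 0.11 × 0.07 × 0.17 × 0.12 = 1395.81288 kJ/m²/yr
Chain 2: 5663000 × 0.16 × 0.16 × 0.18 = 26095.104 kJ/m²/yr
Total at Toad: 1395.81288 + 26095.104 = 27490.91688 kJ/m²/yr

27490.92 kJ/m²/yr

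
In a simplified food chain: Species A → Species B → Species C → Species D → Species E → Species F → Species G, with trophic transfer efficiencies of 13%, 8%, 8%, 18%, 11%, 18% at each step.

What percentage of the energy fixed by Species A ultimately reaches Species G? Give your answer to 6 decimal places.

0.000297%

Product of link efficiencies: 0.13 × 0.08 × 0.08 × 0.18 × 0.11 × 0.18 = 0.000002965248
As a percentage: 0.000002965248 × 100 = 0.000297%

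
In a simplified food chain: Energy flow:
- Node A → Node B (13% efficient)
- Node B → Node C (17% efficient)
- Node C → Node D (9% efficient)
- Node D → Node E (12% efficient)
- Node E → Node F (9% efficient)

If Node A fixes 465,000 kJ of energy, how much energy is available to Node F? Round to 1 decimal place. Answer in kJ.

Node B: 465000 × 0.13 = 60450 kJ
Node C: 60450 × 0.17 = 10276.5 kJ
Node D: 10276.5 × 0.09 = 924.885 kJ
Node E: 924.885 × 0.12 = 110.9862 kJ
Node F: 110.9862 × 0.09 = 9.988758 kJ

10.0 kJ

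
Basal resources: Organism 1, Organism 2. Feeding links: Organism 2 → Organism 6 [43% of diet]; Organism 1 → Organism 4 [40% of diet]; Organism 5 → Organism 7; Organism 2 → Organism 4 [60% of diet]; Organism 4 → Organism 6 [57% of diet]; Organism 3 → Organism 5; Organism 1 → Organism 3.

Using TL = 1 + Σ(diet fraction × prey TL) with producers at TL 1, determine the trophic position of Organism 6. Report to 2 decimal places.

2.57

Organism 3: 1 + 1 = 2
Organism 4: 1 + (0.6×1 + 0.4×1) = 2
Organism 5: 1 + 2 = 3
Organism 6: 1 + (0.57×2 + 0.43×1) = 2.57
Organism 7: 1 + 3 = 4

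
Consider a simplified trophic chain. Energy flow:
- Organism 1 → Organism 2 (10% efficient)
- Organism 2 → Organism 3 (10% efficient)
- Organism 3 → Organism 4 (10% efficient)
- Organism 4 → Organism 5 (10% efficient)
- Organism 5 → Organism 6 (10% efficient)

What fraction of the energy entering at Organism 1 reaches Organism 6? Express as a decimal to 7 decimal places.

0.0000100

Product of link efficiencies: 0.1 × 0.1 × 0.1 × 0.1 × 0.1 = 0.00001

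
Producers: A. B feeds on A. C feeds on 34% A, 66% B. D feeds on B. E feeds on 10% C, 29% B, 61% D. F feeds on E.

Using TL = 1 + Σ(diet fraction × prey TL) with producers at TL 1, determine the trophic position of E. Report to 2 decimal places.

3.68

B: 1 + 1 = 2
C: 1 + (0.34×1 + 0.66×2) = 2.66
D: 1 + 2 = 3
E: 1 + (0.1×2.66 + 0.29×2 + 0.61×3) = 3.676
F: 1 + 3.676 = 4.676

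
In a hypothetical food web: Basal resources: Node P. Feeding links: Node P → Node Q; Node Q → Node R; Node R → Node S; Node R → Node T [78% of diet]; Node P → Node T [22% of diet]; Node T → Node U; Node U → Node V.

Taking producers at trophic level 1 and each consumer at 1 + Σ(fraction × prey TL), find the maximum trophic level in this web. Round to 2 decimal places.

5.56

Node Q: 1 + 1 = 2
Node R: 1 + 2 = 3
Node S: 1 + 3 = 4
Node T: 1 + (0.78×3 + 0.22×1) = 3.56
Node U: 1 + 3.56 = 4.56
Node V: 1 + 4.56 = 5.56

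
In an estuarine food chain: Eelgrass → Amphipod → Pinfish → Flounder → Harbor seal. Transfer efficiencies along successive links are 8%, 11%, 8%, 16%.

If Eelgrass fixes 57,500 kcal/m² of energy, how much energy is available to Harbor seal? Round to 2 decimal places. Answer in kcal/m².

6.48 kcal/m²

Amphipod: 57500 × 0.08 = 4600 kcal/m²
Pinfish: 4600 × 0.11 = 506 kcal/m²
Flounder: 506 × 0.08 = 40.48 kcal/m²
Harbor seal: 40.48 × 0.16 = 6.4768 kcal/m²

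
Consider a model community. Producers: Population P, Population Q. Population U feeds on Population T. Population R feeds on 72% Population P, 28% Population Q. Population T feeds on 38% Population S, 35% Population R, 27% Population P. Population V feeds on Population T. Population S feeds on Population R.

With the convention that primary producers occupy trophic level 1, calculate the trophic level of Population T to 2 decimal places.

3.11

Population R: 1 + (0.72×1 + 0.28×1) = 2
Population S: 1 + 2 = 3
Population T: 1 + (0.38×3 + 0.35×2 + 0.27×1) = 3.11
Population U: 1 + 3.11 = 4.11
Population V: 1 + 3.11 = 4.11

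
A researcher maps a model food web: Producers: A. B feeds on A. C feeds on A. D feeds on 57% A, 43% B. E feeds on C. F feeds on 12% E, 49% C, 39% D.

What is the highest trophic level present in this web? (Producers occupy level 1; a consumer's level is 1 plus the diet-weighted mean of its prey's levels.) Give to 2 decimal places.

3.29

B: 1 + 1 = 2
C: 1 + 1 = 2
D: 1 + (0.57×1 + 0.43×2) = 2.43
E: 1 + 2 = 3
F: 1 + (0.12×3 + 0.49×2 + 0.39×2.43) = 3.2877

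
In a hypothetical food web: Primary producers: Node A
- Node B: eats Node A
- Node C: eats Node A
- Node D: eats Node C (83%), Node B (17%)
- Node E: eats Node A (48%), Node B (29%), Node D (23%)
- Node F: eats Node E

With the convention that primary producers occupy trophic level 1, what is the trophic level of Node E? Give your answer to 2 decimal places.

Node B: 1 + 1 = 2
Node C: 1 + 1 = 2
Node D: 1 + (0.83×2 + 0.17×2) = 3
Node E: 1 + (0.48×1 + 0.29×2 + 0.23×3) = 2.75
Node F: 1 + 2.75 = 3.75

2.75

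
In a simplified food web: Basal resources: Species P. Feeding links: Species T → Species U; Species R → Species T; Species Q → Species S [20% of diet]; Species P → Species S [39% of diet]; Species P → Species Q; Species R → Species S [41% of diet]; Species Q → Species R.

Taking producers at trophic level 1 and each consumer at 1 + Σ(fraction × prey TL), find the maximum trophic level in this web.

5

Species Q: 1 + 1 = 2
Species R: 1 + 2 = 3
Species S: 1 + (0.39×1 + 0.2×2 + 0.41×3) = 3.02
Species T: 1 + 3 = 4
Species U: 1 + 4 = 5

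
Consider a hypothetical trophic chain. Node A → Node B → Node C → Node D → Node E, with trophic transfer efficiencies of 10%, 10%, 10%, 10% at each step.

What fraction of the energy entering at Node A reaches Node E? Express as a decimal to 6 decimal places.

Product of link efficiencies: 0.1 × 0.1 × 0.1 × 0.1 = 0.0001

0.000100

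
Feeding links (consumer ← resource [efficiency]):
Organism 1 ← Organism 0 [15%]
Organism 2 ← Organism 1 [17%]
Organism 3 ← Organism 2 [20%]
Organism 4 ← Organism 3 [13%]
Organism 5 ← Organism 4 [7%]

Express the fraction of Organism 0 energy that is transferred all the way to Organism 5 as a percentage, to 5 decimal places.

Product of link efficiencies: 0.15 × 0.17 × 0.2 × 0.13 × 0.07 = 0.00004641
As a percentage: 0.00004641 × 100 = 0.00464%

0.00464%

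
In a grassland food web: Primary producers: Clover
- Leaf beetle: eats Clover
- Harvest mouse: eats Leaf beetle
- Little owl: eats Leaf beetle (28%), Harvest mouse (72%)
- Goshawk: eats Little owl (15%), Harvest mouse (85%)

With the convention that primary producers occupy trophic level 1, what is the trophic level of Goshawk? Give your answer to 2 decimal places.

4.11

Leaf beetle: 1 + 1 = 2
Harvest mouse: 1 + 2 = 3
Little owl: 1 + (0.28×2 + 0.72×3) = 3.72
Goshawk: 1 + (0.15×3.72 + 0.85×3) = 4.108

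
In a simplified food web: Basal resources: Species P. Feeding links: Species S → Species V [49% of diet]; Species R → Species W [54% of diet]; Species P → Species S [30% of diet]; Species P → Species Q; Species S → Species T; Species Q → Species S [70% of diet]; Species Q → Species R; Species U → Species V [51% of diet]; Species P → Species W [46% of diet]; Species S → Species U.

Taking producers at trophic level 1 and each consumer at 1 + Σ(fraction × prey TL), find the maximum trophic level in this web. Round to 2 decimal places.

Species Q: 1 + 1 = 2
Species R: 1 + 2 = 3
Species S: 1 + (0.3×1 + 0.7×2) = 2.7
Species T: 1 + 2.7 = 3.7
Species U: 1 + 2.7 = 3.7
Species V: 1 + (0.49×2.7 + 0.51×3.7) = 4.21
Species W: 1 + (0.46×1 + 0.54×3) = 3.08

4.21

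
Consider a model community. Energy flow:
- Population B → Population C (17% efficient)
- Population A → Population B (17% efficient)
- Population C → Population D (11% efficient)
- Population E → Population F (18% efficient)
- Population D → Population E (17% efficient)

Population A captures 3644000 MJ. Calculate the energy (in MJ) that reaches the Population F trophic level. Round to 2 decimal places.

Population B: 3644000 × 0.17 = 619480 MJ
Population C: 619480 × 0.17 = 105311.6 MJ
Population D: 105311.6 × 0.11 = 11584.276 MJ
Population E: 11584.276 × 0.17 = 1969.32692 MJ
Population F: 1969.32692 × 0.18 = 354.4788456 MJ

354.48 MJ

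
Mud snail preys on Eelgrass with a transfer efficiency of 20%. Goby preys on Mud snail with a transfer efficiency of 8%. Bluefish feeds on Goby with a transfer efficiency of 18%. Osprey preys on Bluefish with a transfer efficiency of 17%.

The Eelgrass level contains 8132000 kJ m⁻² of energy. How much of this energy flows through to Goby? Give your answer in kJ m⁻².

Mud snail: 8132000 × 0.2 = 1626400 kJ m⁻²
Goby: 1626400 × 0.08 = 130112 kJ m⁻²

130112 kJ m⁻²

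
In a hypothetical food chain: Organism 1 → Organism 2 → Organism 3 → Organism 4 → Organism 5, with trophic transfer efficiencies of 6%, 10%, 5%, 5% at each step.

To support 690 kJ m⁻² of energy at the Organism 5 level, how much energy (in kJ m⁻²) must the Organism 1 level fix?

Cumulative transfer efficiency: 0.06 × 0.1 × 0.05 × 0.05 = 0.000015
Organism 1 energy = 690 / 0.000015 = 46000000 kJ m⁻²

46000000 kJ m⁻²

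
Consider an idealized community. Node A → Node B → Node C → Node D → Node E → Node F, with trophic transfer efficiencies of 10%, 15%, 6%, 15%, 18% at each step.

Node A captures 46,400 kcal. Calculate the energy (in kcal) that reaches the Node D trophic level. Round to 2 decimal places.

Node B: 46400 × 0.1 = 4640 kcal
Node C: 4640 × 0.15 = 696 kcal
Node D: 696 × 0.06 = 41.76 kcal

41.76 kcal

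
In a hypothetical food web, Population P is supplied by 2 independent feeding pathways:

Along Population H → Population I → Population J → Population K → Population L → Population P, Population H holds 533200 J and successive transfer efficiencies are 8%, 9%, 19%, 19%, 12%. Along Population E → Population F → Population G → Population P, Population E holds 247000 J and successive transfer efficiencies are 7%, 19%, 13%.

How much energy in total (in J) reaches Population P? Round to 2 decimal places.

Via Population H: 533200 × 0.08 × 0.09 × 0.19 × 0.19 × 0.12 = 16.63072128 J
Via Population E: 247000 × 0.07 × 0.19 × 0.13 = 427.063 J
Total at Population P: 16.63072128 + 427.063 = 443.69372128 J

443.69 J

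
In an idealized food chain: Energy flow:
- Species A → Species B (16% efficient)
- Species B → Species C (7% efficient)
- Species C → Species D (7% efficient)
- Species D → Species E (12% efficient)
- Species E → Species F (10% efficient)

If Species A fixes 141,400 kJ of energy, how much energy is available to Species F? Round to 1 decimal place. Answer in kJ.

1.3 kJ

Species B: 141400 × 0.16 = 22624 kJ
Species C: 22624 × 0.07 = 1583.68 kJ
Species D: 1583.68 × 0.07 = 110.8576 kJ
Species E: 110.8576 × 0.12 = 13.302912 kJ
Species F: 13.302912 × 0.1 = 1.3302912 kJ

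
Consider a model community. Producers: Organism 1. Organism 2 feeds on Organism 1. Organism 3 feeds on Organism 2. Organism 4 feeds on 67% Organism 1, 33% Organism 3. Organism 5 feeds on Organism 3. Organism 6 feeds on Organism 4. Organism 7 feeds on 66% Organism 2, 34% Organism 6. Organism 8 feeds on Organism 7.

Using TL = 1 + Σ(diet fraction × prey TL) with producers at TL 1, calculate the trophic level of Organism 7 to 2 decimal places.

Organism 2: 1 + 1 = 2
Organism 3: 1 + 2 = 3
Organism 4: 1 + (0.67×1 + 0.33×3) = 2.66
Organism 5: 1 + 3 = 4
Organism 6: 1 + 2.66 = 3.66
Organism 7: 1 + (0.66×2 + 0.34×3.66) = 3.5644
Organism 8: 1 + 3.5644 = 4.5644

3.56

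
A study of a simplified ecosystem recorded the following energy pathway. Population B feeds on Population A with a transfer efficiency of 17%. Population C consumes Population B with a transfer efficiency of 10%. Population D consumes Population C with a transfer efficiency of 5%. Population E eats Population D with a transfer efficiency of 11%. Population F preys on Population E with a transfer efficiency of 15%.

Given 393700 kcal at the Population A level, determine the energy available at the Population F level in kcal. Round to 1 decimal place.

5.5 kcal

Population B: 393700 × 0.17 = 66929 kcal
Population C: 66929 × 0.1 = 6692.9 kcal
Population D: 6692.9 × 0.05 = 334.645 kcal
Population E: 334.645 × 0.11 = 36.81095 kcal
Population F: 36.81095 × 0.15 = 5.5216425 kcal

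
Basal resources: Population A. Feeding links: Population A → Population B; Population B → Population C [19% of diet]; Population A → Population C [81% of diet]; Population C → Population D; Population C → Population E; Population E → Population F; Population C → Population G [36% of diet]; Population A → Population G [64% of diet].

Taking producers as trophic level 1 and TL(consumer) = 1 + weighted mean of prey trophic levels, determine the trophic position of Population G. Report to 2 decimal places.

2.43

Population B: 1 + 1 = 2
Population C: 1 + (0.19×2 + 0.81×1) = 2.19
Population D: 1 + 2.19 = 3.19
Population E: 1 + 2.19 = 3.19
Population F: 1 + 3.19 = 4.19
Population G: 1 + (0.36×2.19 + 0.64×1) = 2.4284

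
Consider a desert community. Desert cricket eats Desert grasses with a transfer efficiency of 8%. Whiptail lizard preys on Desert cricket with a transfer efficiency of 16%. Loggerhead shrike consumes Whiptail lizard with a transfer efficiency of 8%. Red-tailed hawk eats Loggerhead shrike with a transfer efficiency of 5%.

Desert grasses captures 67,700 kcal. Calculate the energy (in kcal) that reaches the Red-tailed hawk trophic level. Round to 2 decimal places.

Desert cricket: 67700 × 0.08 = 5416 kcal
Whiptail lizard: 5416 × 0.16 = 866.56 kcal
Loggerhead shrike: 866.56 × 0.08 = 69.3248 kcal
Red-tailed hawk: 69.3248 × 0.05 = 3.46624 kcal

3.47 kcal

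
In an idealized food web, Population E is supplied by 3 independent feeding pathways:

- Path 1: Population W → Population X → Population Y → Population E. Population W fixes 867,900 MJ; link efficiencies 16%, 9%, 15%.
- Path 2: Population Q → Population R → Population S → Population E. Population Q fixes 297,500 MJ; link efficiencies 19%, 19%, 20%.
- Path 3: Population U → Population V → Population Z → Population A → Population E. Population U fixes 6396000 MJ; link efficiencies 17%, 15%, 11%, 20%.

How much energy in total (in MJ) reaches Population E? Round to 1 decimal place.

Path 1: 867900 × 0.16 × 0.09 × 0.15 = 1874.664 MJ
Path 2: 297500 × 0.19 × 0.19 × 0.2 = 2147.95 MJ
Path 3: 6396000 × 0.17 × 0.15 × 0.11 × 0.2 = 3588.156 MJ
Total at Population E: 1874.664 + 2147.95 + 3588.156 = 7610.77 MJ

7610.8 MJ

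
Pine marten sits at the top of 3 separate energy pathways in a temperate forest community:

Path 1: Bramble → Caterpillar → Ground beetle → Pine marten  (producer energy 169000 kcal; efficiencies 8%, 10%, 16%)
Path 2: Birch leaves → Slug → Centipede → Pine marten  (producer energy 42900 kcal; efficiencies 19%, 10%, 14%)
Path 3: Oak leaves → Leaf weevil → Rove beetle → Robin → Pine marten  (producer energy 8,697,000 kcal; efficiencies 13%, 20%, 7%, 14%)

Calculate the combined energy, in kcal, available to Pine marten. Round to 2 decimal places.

2546.43 kcal

Path 1: 169000 × 0.08 × 0.1 × 0.16 = 216.32 kcal
Path 2: 42900 × 0.19 × 0.1 × 0.14 = 114.114 kcal
Path 3: 8697000 × 0.13 × 0.2 × 0.07 × 0.14 = 2215.9956 kcal
Total at Pine marten: 216.32 + 114.114 + 2215.9956 = 2546.4296 kcal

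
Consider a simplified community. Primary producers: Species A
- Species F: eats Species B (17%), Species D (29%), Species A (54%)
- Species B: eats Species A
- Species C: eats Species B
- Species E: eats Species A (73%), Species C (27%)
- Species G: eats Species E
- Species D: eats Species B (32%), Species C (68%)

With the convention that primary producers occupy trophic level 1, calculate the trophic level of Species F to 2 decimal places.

2.95

Species B: 1 + 1 = 2
Species C: 1 + 2 = 3
Species D: 1 + (0.32×2 + 0.68×3) = 3.68
Species E: 1 + (0.73×1 + 0.27×3) = 2.54
Species F: 1 + (0.17×2 + 0.29×3.68 + 0.54×1) = 2.9472
Species G: 1 + 2.54 = 3.54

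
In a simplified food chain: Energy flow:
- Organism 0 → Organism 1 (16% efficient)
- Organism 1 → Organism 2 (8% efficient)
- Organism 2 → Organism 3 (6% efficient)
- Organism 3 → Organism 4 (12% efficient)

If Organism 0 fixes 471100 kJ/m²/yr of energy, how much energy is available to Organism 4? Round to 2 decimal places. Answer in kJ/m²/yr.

43.42 kJ/m²/yr

Organism 1: 471100 × 0.16 = 75376 kJ/m²/yr
Organism 2: 75376 × 0.08 = 6030.08 kJ/m²/yr
Organism 3: 6030.08 × 0.06 = 361.8048 kJ/m²/yr
Organism 4: 361.8048 × 0.12 = 43.416576 kJ/m²/yr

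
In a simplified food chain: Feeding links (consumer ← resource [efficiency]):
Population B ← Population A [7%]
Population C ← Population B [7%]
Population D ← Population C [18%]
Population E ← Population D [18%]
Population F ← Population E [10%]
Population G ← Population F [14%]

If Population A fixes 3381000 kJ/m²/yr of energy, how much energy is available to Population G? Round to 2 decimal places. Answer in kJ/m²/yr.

7.51 kJ/m²/yr

Population B: 3381000 × 0.07 = 236670 kJ/m²/yr
Population C: 236670 × 0.07 = 16566.9 kJ/m²/yr
Population D: 16566.9 × 0.18 = 2982.042 kJ/m²/yr
Population E: 2982.042 × 0.18 = 536.76756 kJ/m²/yr
Population F: 536.76756 × 0.1 = 53.676756 kJ/m²/yr
Population G: 53.676756 × 0.14 = 7.51474584 kJ/m²/yr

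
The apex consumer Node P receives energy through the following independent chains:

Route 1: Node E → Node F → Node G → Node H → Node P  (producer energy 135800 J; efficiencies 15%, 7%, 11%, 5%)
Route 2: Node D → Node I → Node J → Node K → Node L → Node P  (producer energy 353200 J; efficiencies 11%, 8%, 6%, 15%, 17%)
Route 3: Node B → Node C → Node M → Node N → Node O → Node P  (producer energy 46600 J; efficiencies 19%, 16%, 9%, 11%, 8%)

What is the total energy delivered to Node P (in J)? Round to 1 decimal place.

13.7 J

Route 1: 135800 × 0.15 × 0.07 × 0.11 × 0.05 = 7.84245 J
Route 2: 353200 × 0.11 × 0.08 × 0.06 × 0.15 × 0.17 = 4.7554848 J
Route 3: 46600 × 0.19 × 0.16 × 0.09 × 0.11 × 0.08 = 1.12197888 J
Total at Node P: 7.84245 + 4.7554848 + 1.12197888 = 13.71991368 J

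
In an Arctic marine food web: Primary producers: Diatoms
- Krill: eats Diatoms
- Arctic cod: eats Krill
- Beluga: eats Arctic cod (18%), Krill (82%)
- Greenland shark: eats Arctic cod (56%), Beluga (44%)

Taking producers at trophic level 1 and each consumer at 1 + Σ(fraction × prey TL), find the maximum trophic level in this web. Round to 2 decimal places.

4.08

Krill: 1 + 1 = 2
Arctic cod: 1 + 2 = 3
Beluga: 1 + (0.18×3 + 0.82×2) = 3.18
Greenland shark: 1 + (0.56×3 + 0.44×3.18) = 4.0792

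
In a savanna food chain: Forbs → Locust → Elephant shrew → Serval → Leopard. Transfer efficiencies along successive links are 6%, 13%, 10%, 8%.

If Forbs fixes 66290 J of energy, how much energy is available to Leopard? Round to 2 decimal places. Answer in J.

4.14 J

Locust: 66290 × 0.06 = 3977.4 J
Elephant shrew: 3977.4 × 0.13 = 517.062 J
Serval: 517.062 × 0.1 = 51.7062 J
Leopard: 51.7062 × 0.08 = 4.136496 J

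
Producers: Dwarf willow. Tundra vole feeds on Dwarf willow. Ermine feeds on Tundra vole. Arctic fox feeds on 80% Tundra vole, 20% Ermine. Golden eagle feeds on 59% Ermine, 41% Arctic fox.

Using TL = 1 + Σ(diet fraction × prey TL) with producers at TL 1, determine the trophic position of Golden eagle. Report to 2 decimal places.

Tundra vole: 1 + 1 = 2
Ermine: 1 + 2 = 3
Arctic fox: 1 + (0.8×2 + 0.2×3) = 3.2
Golden eagle: 1 + (0.59×3 + 0.41×3.2) = 4.082

4.08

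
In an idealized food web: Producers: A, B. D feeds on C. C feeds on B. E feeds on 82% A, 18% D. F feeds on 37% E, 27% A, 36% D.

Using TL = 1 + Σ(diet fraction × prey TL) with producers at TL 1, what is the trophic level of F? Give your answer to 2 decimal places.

3.22

C: 1 + 1 = 2
D: 1 + 2 = 3
E: 1 + (0.82×1 + 0.18×3) = 2.36
F: 1 + (0.37×2.36 + 0.27×1 + 0.36×3) = 3.2232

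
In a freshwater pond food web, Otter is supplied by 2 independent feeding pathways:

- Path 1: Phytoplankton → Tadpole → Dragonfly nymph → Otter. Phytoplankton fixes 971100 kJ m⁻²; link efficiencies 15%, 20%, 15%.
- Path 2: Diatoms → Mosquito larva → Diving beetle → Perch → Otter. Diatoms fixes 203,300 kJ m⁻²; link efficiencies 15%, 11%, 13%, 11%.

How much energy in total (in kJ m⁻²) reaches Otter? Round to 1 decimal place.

4417.9 kJ m⁻²

Path 1: 971100 × 0.15 × 0.2 × 0.15 = 4369.95 kJ m⁻²
Path 2: 203300 × 0.15 × 0.11 × 0.13 × 0.11 = 47.968635 kJ m⁻²
Total at Otter: 4369.95 + 47.968635 = 4417.918635 kJ m⁻²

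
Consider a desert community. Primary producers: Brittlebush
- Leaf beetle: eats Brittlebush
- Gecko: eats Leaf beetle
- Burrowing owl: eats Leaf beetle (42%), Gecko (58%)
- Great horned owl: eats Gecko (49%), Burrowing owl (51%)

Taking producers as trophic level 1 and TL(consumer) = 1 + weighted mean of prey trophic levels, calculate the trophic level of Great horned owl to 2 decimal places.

Leaf beetle: 1 + 1 = 2
Gecko: 1 + 2 = 3
Burrowing owl: 1 + (0.42×2 + 0.58×3) = 3.58
Great horned owl: 1 + (0.49×3 + 0.51×3.58) = 4.2958

4.30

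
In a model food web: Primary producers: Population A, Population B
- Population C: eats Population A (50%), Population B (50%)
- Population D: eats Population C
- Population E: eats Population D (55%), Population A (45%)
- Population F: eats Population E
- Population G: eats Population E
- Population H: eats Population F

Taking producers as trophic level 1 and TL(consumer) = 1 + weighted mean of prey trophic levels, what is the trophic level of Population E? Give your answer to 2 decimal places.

3.10

Population C: 1 + (0.5×1 + 0.5×1) = 2
Population D: 1 + 2 = 3
Population E: 1 + (0.55×3 + 0.45×1) = 3.1
Population F: 1 + 3.1 = 4.1
Population G: 1 + 3.1 = 4.1
Population H: 1 + 4.1 = 5.1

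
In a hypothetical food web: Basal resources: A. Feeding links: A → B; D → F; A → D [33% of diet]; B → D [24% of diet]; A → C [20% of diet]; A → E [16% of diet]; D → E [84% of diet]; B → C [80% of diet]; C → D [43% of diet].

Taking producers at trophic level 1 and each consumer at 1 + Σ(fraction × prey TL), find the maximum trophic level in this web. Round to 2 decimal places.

B: 1 + 1 = 2
C: 1 + (0.2×1 + 0.8×2) = 2.8
D: 1 + (0.33×1 + 0.24×2 + 0.43×2.8) = 3.014
E: 1 + (0.84×3.014 + 0.16×1) = 3.69176
F: 1 + 3.014 = 4.014

4.01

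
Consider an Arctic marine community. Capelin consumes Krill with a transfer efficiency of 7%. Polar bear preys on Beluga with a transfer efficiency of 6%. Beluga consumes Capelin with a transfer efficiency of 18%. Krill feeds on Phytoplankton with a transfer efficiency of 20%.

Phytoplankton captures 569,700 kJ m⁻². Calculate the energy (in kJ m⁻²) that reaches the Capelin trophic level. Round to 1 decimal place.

Krill: 569700 × 0.2 = 113940 kJ m⁻²
Capelin: 113940 × 0.07 = 7975.8 kJ m⁻²

7975.8 kJ m⁻²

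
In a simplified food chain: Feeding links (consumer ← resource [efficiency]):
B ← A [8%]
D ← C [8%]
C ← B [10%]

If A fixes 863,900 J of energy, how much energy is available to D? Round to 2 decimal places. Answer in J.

B: 863900 × 0.08 = 69112 J
C: 69112 × 0.1 = 6911.2 J
D: 6911.2 × 0.08 = 552.896 J

552.90 J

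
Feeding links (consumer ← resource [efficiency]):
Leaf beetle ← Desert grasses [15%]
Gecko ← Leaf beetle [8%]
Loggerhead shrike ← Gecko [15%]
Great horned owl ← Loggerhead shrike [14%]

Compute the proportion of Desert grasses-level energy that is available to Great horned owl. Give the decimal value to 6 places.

0.000252

Product of link efficiencies: 0.15 × 0.08 × 0.15 × 0.14 = 0.000252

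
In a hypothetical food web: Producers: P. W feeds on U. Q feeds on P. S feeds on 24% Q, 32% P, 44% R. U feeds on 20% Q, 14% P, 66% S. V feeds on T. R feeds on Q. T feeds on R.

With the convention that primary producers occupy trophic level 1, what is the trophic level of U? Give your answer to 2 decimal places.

Q: 1 + 1 = 2
R: 1 + 2 = 3
S: 1 + (0.24×2 + 0.32×1 + 0.44×3) = 3.12
T: 1 + 3 = 4
U: 1 + (0.2×2 + 0.14×1 + 0.66×3.12) = 3.5992
V: 1 + 4 = 5
W: 1 + 3.5992 = 4.5992

3.60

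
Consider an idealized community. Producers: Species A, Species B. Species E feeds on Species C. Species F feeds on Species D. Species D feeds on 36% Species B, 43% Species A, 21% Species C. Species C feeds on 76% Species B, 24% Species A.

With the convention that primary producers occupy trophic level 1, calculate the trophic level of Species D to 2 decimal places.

Species C: 1 + (0.76×1 + 0.24×1) = 2
Species D: 1 + (0.36×1 + 0.43×1 + 0.21×2) = 2.21
Species E: 1 + 2 = 3
Species F: 1 + 2.21 = 3.21

2.21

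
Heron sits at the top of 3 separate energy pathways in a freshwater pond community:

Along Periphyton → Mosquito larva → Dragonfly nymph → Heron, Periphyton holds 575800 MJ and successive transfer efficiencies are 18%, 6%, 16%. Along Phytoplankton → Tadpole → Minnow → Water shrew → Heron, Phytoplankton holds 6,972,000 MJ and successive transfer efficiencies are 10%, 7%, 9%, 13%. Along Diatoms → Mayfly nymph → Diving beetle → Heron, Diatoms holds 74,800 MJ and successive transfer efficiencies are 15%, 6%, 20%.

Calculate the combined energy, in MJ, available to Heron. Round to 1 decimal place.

Via Periphyton: 575800 × 0.18 × 0.06 × 0.16 = 994.9824 MJ
Via Phytoplankton: 6972000 × 0.1 × 0.07 × 0.09 × 0.13 = 571.0068 MJ
Via Diatoms: 74800 × 0.15 × 0.06 × 0.2 = 134.64 MJ
Total at Heron: 994.9824 + 571.0068 + 134.64 = 1700.6292 MJ

1700.6 MJ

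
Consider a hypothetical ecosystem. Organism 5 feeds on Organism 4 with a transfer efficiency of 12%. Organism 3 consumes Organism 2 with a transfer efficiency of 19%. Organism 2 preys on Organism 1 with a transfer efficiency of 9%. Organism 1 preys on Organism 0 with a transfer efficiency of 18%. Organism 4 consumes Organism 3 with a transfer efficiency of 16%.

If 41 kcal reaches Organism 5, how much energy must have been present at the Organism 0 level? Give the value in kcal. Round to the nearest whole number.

Cumulative transfer efficiency: 0.18 × 0.09 × 0.19 × 0.16 × 0.12 = 0.0000590976
Organism 0 energy = 41 / 0.0000590976 = 693768 kcal

693768 kcal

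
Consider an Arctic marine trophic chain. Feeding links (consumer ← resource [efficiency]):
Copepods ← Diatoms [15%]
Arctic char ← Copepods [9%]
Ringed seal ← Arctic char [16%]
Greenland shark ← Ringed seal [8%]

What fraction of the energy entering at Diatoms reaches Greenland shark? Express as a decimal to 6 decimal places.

Product of link efficiencies: 0.15 × 0.09 × 0.16 × 0.08 = 0.0001728

0.000173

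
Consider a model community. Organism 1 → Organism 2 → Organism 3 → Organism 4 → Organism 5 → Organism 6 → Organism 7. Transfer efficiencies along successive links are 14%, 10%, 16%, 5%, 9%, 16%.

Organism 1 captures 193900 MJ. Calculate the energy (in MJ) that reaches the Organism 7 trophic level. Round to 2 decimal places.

Organism 2: 193900 × 0.14 = 27146 MJ
Organism 3: 27146 × 0.1 = 2714.6 MJ
Organism 4: 2714.6 × 0.16 = 434.336 MJ
Organism 5: 434.336 × 0.05 = 21.7168 MJ
Organism 6: 21.7168 × 0.09 = 1.954512 MJ
Organism 7: 1.954512 × 0.16 = 0.31272192 MJ

0.31 MJ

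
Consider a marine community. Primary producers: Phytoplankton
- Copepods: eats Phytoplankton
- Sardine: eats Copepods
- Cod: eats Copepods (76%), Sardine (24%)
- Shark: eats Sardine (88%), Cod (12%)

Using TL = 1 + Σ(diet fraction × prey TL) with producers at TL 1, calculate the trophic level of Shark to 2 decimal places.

Copepods: 1 + 1 = 2
Sardine: 1 + 2 = 3
Cod: 1 + (0.76×2 + 0.24×3) = 3.24
Shark: 1 + (0.88×3 + 0.12×3.24) = 4.0288

4.03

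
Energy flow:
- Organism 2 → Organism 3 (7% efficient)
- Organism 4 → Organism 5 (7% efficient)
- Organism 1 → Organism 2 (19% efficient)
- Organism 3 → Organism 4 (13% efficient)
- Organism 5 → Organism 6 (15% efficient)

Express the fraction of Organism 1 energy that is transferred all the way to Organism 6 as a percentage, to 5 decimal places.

Product of link efficiencies: 0.19 × 0.07 × 0.13 × 0.07 × 0.15 = 0.0000181545
As a percentage: 0.0000181545 × 100 = 0.00182%

0.00182%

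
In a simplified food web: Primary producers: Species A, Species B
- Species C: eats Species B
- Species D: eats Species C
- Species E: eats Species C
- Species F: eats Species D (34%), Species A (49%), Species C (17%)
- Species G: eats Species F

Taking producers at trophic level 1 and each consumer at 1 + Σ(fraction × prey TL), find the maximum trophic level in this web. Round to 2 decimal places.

Species C: 1 + 1 = 2
Species D: 1 + 2 = 3
Species E: 1 + 2 = 3
Species F: 1 + (0.34×3 + 0.49×1 + 0.17×2) = 2.85
Species G: 1 + 2.85 = 3.85

3.85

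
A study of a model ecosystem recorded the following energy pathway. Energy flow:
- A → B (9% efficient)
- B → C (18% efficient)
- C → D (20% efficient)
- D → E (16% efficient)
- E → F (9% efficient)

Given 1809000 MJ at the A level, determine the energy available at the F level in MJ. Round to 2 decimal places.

84.40 MJ

B: 1809000 × 0.09 = 162810 MJ
C: 162810 × 0.18 = 29305.8 MJ
D: 29305.8 × 0.2 = 5861.16 MJ
E: 5861.16 × 0.16 = 937.7856 MJ
F: 937.7856 × 0.09 = 84.400704 MJ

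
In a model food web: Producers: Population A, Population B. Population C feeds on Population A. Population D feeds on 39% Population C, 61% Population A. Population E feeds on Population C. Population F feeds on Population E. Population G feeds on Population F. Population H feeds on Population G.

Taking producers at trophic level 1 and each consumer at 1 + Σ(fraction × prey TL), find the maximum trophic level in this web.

6

Population C: 1 + 1 = 2
Population D: 1 + (0.39×2 + 0.61×1) = 2.39
Population E: 1 + 2 = 3
Population F: 1 + 3 = 4
Population G: 1 + 4 = 5
Population H: 1 + 5 = 6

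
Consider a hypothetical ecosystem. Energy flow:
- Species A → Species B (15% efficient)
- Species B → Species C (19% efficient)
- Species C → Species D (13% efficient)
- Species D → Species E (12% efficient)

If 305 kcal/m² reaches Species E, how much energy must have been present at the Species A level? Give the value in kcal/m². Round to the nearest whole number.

686010 kcal/m²

Cumulative transfer efficiency: 0.15 × 0.19 × 0.13 × 0.12 = 0.0004446
Species A energy = 305 / 0.0004446 = 686010 kcal/m²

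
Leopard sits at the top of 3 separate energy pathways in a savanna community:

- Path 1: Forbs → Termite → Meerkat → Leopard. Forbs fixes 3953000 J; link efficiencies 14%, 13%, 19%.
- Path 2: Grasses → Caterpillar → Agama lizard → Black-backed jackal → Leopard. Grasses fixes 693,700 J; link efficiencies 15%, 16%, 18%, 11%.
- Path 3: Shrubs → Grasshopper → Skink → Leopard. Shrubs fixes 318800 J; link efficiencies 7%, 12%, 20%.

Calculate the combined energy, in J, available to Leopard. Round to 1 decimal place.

14534.7 J

Path 1: 3953000 × 0.14 × 0.13 × 0.19 = 13669.474 J
Path 2: 693700 × 0.15 × 0.16 × 0.18 × 0.11 = 329.64624 J
Path 3: 318800 × 0.07 × 0.12 × 0.2 = 535.584 J
Total at Leopard: 13669.474 + 329.64624 + 535.584 = 14534.70424 J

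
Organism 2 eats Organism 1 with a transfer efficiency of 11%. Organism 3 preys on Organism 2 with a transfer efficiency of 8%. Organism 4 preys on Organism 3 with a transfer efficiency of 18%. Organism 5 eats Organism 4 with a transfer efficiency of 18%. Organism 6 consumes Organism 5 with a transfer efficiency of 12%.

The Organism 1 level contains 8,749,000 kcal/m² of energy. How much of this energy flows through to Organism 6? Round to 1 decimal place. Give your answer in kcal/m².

Organism 2: 8749000 × 0.11 = 962390 kcal/m²
Organism 3: 962390 × 0.08 = 76991.2 kcal/m²
Organism 4: 76991.2 × 0.18 = 13858.416 kcal/m²
Organism 5: 13858.416 × 0.18 = 2494.51488 kcal/m²
Organism 6: 2494.51488 × 0.12 = 299.3417856 kcal/m²

299.3 kcal/m²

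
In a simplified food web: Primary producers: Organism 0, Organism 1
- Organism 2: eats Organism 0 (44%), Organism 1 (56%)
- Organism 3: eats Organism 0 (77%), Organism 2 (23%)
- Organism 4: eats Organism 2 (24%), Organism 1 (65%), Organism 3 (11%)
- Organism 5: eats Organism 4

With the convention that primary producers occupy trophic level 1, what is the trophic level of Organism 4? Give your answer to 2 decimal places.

Organism 2: 1 + (0.44×1 + 0.56×1) = 2
Organism 3: 1 + (0.77×1 + 0.23×2) = 2.23
Organism 4: 1 + (0.24×2 + 0.65×1 + 0.11×2.23) = 2.3753
Organism 5: 1 + 2.3753 = 3.3753

2.38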